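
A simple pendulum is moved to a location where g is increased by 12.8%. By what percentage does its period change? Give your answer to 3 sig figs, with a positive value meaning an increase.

T ∝ 1/√g, so T'/T = 1/√(1.128) = 0.9416.
Percentage change in T = (0.9416 − 1) × 100% = -5.84%.

-5.84%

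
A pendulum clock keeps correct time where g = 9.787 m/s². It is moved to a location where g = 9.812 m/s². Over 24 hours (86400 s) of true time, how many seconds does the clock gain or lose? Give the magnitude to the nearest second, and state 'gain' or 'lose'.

gain 110 s

The clock's period scales as T ∝ 1/√g, so T'/T = √(9.787/9.812) = 0.998725.
In 86400 s of true time the clock registers 86400/0.998725 = 86510.3 s, so it gains 110 s.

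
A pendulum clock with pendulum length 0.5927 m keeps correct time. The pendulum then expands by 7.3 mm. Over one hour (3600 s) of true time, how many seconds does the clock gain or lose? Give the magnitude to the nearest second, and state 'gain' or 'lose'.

lose 22 s

T ∝ √L, so T'/T = √(0.60000/0.5927) = 1.00614.
In 3600 s of true time the clock registers 3600/1.00614 = 3578.0 s, so it loses 22 s.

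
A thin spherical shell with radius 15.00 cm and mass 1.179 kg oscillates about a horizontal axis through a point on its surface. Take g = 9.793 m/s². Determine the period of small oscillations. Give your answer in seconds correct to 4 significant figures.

I_cm = (2/3)mr² = 0.017685 kg·m². The pivot is at distance d = 0.1500 m from the centre of mass.
By the parallel-axis theorem, I = I_cm + md² = 0.017685 + 0.026527 = 0.044213 kg·m².
T = 2π√(I/(mgd)) = 2π√(0.044213/(1.179 × 9.793 × 0.1500)) = 1.004 s.

1.004 s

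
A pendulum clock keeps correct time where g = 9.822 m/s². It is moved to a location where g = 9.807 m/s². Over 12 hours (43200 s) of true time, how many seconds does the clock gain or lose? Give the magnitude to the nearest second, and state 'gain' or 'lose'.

The clock's period scales as T ∝ 1/√g, so T'/T = √(9.822/9.807) = 1.00076.
In 43200 s of true time the clock registers 43200/1.00076 = 43167.0 s, so it loses 33 s.

lose 33 s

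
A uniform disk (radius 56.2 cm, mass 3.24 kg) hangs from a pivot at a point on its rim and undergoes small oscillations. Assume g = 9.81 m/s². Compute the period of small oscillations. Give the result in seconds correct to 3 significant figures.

I_cm = ½mr² = 0.5117 kg·m². The pivot is at distance d = 0.562 m from the centre of mass.
By the parallel-axis theorem, I = I_cm + md² = 0.5117 + 1.023 = 1.535 kg·m².
T = 2π√(I/(mgd)) = 2π√(1.535/(3.24 × 9.81 × 0.562)) = 1.84 s.

1.84 s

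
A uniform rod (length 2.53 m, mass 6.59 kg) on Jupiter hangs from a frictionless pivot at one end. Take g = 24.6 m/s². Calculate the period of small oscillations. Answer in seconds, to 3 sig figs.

1.65 s

For a physical pendulum T = 2π√(I/(mgd)), with d = 1.265 m from pivot to centre of mass.
I_cm = mL²/12 = 6.59 × 2.53²/12 = 3.515 kg·m²; I = I_cm + md² = 3.515 + 6.59 × 1.265² = 14.06 kg·m².
T = 2π√(14.06/(6.59 × 24.6 × 1.265)) = 1.65 s.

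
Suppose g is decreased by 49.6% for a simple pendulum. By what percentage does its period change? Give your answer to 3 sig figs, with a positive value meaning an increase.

40.9%

T ∝ 1/√g, so T'/T = 1/√(0.5040) = 1.409.
Percentage change in T = (1.409 − 1) × 100% = 40.9%.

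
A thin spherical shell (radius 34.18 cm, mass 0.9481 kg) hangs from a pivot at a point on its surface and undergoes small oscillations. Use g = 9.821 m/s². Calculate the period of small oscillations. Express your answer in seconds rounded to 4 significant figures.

1.513 s

I_cm = (2/3)mr² = 0.073843 kg·m². The pivot is at distance d = 0.3418 m from the centre of mass.
By the parallel-axis theorem, I = I_cm + md² = 0.073843 + 0.11076 = 0.18461 kg·m².
T = 2π√(I/(mgd)) = 2π√(0.18461/(0.9481 × 9.821 × 0.3418)) = 1.513 s.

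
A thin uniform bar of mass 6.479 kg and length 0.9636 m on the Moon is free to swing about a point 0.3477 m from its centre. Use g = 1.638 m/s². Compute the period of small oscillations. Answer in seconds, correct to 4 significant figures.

3.707 s

For a physical pendulum T = 2π√(I/(mgd)), with d = 0.34770 m from pivot to centre of mass.
I_cm = mL²/12 = 6.479 × 0.9636²/12 = 0.50133 kg·m²; I = I_cm + md² = 0.50133 + 6.479 × 0.34770² = 1.2846 kg·m².
T = 2π√(1.2846/(6.479 × 1.638 × 0.34770)) = 3.707 s.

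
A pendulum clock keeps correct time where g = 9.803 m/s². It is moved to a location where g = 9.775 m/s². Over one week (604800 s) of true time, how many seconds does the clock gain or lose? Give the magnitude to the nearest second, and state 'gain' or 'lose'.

lose 864 s

The clock's period scales as T ∝ 1/√g, so T'/T = √(9.803/9.775) = 1.00143.
In 604800 s of true time the clock registers 604800/1.00143 = 603935.6 s, so it loses 864 s.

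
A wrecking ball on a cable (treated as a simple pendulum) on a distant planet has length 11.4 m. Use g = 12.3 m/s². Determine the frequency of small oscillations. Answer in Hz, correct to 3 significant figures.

T = 2π√(L/g) = 2π√(11.4/12.3) = 6.049 s, so f = 1/T = 0.165 Hz.

0.165 Hz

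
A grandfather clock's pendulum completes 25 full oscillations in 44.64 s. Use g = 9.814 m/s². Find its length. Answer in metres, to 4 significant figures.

0.7926 m

T = 44.64/25 = 1.7856 s.
From T = 2π√(L/g), L = gT²/(4π²) = 9.814 × 1.7856²/(4π²) = 0.7926 m.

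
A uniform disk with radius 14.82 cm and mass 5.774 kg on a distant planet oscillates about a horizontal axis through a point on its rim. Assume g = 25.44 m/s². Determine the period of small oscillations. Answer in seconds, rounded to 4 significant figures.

0.5873 s

I_cm = ½mr² = 0.063408 kg·m². The pivot is at distance d = 0.1482 m from the centre of mass.
By the parallel-axis theorem, I = I_cm + md² = 0.063408 + 0.12682 = 0.19022 kg·m².
T = 2π√(I/(mgd)) = 2π√(0.19022/(5.774 × 25.44 × 0.1482)) = 0.5873 s.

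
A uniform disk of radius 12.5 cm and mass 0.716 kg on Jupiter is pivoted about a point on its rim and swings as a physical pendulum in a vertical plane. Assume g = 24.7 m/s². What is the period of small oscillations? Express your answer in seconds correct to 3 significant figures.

0.547 s

I_cm = ½mr² = 0.005594 kg·m². The pivot is at distance d = 0.125 m from the centre of mass.
By the parallel-axis theorem, I = I_cm + md² = 0.005594 + 0.01119 = 0.01678 kg·m².
T = 2π√(I/(mgd)) = 2π√(0.01678/(0.716 × 24.7 × 0.125)) = 0.547 s.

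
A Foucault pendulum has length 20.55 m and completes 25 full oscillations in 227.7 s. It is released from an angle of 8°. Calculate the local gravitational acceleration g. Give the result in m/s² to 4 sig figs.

T = 227.7/25 = 9.1080 s.
From T = 2π√(L/g), g = 4π²L/T² = 4π² × 20.55/9.1080² = 9.780 m/s².

9.780 m/s²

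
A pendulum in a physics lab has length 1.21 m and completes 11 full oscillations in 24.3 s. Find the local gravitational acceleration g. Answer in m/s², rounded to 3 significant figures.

T = 24.3/11 = 2.209 s.
From T = 2π√(L/g), g = 4π²L/T² = 4π² × 1.21/2.209² = 9.79 m/s².

9.79 m/s²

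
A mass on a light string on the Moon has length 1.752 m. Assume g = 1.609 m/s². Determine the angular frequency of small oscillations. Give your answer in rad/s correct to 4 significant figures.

0.9583 rad/s

ω = √(g/L) = √(1.609/1.752) = 0.9583 rad/s.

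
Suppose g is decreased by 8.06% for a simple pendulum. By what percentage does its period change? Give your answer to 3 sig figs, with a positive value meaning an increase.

4.29%

T ∝ 1/√g, so T'/T = 1/√(0.9194) = 1.043.
Percentage change in T = (1.043 − 1) × 100% = 4.29%.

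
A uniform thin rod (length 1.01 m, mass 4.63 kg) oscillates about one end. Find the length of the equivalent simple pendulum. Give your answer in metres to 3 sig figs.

0.673 m

The equivalent simple-pendulum length is L_eq = I/(md), where I is about the pivot and d = 0.5050 m.
I_cm = (1/12)mL² = 0.3936 kg·m², so I = I_cm + md² = 0.3936 + 1.181 = 1.574 kg·m².
L_eq = 1.574/(4.63 × 0.5050) = 0.673 m.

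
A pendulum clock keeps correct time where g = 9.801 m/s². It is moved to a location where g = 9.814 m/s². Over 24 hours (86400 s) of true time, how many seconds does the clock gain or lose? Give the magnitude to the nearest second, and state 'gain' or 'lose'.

gain 57 s

The clock's period scales as T ∝ 1/√g, so T'/T = √(9.801/9.814) = 0.999337.
In 86400 s of true time the clock registers 86400/0.999337 = 86457.3 s, so it gains 57 s.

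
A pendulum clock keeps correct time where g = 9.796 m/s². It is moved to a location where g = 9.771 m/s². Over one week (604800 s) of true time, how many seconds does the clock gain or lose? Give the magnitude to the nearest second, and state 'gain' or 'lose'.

The clock's period scales as T ∝ 1/√g, so T'/T = √(9.796/9.771) = 1.00128.
In 604800 s of true time the clock registers 604800/1.00128 = 604027.8 s, so it loses 772 s.

lose 772 s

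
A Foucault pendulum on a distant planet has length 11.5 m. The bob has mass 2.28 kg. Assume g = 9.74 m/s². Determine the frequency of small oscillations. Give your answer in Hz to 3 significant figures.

T = 2π√(L/g) = 2π√(11.5/9.74) = 6.827 s, so f = 1/T = 0.146 Hz.

0.146 Hz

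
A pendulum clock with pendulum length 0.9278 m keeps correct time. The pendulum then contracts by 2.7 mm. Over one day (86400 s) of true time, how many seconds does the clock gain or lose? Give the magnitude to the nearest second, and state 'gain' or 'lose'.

T ∝ √L, so T'/T = √(0.92510/0.9278) = 0.998544.
In 86400 s of true time the clock registers 86400/0.998544 = 86526.0 s, so it gains 126 s.

gain 126 s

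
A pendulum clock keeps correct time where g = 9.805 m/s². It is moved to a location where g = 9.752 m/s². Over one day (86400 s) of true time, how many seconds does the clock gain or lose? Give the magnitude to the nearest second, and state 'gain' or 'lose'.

The clock's period scales as T ∝ 1/√g, so T'/T = √(9.805/9.752) = 1.00271.
In 86400 s of true time the clock registers 86400/1.00271 = 86166.2 s, so it loses 234 s.

lose 234 s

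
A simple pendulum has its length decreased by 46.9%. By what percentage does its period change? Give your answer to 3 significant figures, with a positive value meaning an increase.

T ∝ √L, so T'/T = √(0.5310) = 0.7287.
Percentage change in T = (0.7287 − 1) × 100% = -27.1%.

-27.1%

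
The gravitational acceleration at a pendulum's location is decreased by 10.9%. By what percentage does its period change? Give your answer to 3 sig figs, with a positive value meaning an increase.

T ∝ 1/√g, so T'/T = 1/√(0.8910) = 1.059.
Percentage change in T = (1.059 − 1) × 100% = 5.94%.

5.94%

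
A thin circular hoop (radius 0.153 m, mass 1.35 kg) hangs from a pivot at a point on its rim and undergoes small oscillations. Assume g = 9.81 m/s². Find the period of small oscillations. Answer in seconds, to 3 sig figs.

I_cm = mr² = 0.03160 kg·m². The pivot is at distance d = 0.153 m from the centre of mass.
By the parallel-axis theorem, I = I_cm + md² = 0.03160 + 0.03160 = 0.06320 kg·m².
T = 2π√(I/(mgd)) = 2π√(0.06320/(1.35 × 9.81 × 0.153)) = 1.11 s.

1.11 s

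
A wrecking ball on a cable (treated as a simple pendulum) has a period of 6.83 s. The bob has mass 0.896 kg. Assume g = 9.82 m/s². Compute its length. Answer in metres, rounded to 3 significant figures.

From T = 2π√(L/g), L = gT²/(4π²) = 9.82 × 6.830²/(4π²) = 11.6 m.

11.6 m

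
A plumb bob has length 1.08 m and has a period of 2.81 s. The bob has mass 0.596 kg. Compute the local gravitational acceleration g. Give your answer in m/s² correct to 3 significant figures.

From T = 2π√(L/g), g = 4π²L/T² = 4π² × 1.08/2.810² = 5.40 m/s².

5.40 m/s²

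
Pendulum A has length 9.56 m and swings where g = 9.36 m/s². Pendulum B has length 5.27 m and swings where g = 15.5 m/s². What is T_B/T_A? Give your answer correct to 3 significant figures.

T = 2π√(L/g), so T_B/T_A = √((L_B/g_B)/(L_A/g_A)) = √((5.27/15.5)/(9.56/9.36)) = 0.577.

0.577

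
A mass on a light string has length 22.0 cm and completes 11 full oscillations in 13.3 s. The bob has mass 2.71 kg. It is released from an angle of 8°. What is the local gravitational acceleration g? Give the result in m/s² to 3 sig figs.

5.94 m/s²

T = 13.3/11 = 1.209 s.
From T = 2π√(L/g), g = 4π²L/T² = 4π² × 0.220/1.209² = 5.94 m/s².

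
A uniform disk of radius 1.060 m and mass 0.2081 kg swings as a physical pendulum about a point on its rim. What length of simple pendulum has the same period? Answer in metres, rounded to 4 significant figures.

1.590 m

The equivalent simple-pendulum length is L_eq = I/(md), where I is about the pivot and d = 1.0600 m.
I_cm = ½mR² = 0.11691 kg·m², so I = I_cm + md² = 0.11691 + 0.23382 = 0.35073 kg·m².
L_eq = 0.35073/(0.2081 × 1.0600) = 1.590 m.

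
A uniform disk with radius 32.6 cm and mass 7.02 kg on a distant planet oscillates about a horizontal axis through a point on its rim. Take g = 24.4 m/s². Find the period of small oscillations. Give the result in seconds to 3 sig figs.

I_cm = ½mr² = 0.3730 kg·m². The pivot is at distance d = 0.326 m from the centre of mass.
By the parallel-axis theorem, I = I_cm + md² = 0.3730 + 0.7461 = 1.119 kg·m².
T = 2π√(I/(mgd)) = 2π√(1.119/(7.02 × 24.4 × 0.326)) = 0.889 s.

0.889 s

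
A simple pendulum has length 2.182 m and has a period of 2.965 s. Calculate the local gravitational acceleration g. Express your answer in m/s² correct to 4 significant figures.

9.799 m/s²

From T = 2π√(L/g), g = 4π²L/T² = 4π² × 2.182/2.9650² = 9.799 m/s².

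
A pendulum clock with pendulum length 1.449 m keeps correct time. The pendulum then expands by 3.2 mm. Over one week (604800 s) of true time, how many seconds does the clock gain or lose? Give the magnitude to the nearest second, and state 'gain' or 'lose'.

T ∝ √L, so T'/T = √(1.45220/1.449) = 1.00110.
In 604800 s of true time the clock registers 604800/1.00110 = 604133.3 s, so it loses 667 s.

lose 667 s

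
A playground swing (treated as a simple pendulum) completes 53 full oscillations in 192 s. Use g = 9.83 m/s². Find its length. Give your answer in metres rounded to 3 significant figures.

3.27 m

T = 192/53 = 3.623 s.
From T = 2π√(L/g), L = gT²/(4π²) = 9.83 × 3.623²/(4π²) = 3.27 m.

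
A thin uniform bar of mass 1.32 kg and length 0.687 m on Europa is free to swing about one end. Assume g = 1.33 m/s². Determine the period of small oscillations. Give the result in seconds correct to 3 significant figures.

3.69 s

For a physical pendulum T = 2π√(I/(mgd)), with d = 0.3435 m from pivot to centre of mass.
I_cm = mL²/12 = 1.32 × 0.687²/12 = 0.05192 kg·m²; I = I_cm + md² = 0.05192 + 1.32 × 0.3435² = 0.2077 kg·m².
T = 2π√(0.2077/(1.32 × 1.33 × 0.3435)) = 3.69 s.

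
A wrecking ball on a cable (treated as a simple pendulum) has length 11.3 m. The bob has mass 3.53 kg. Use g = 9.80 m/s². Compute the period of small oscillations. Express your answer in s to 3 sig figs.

6.75 s

T = 2π√(L/g) = 2π√(11.3/9.80) = 2π × 1.074 = 6.75 s.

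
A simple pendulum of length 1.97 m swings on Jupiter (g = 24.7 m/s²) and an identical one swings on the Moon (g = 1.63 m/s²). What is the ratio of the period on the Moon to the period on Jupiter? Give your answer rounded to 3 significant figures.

3.89

T ∝ 1/√g, so T₂/T₁ = √(g₁/g₂) = √(24.7/1.63) = 3.89.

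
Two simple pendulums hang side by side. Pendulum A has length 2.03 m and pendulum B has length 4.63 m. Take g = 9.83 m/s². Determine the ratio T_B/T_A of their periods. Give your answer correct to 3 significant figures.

T ∝ √L, so T_B/T_A = √(L_B/L_A) = √(4.63/2.03) = 1.51.

1.51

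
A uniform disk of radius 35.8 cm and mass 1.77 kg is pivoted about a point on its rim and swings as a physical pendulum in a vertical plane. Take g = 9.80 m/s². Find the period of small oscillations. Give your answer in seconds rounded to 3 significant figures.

1.47 s

I_cm = ½mr² = 0.1134 kg·m². The pivot is at distance d = 0.358 m from the centre of mass.
By the parallel-axis theorem, I = I_cm + md² = 0.1134 + 0.2269 = 0.3403 kg·m².
T = 2π√(I/(mgd)) = 2π√(0.3403/(1.77 × 9.80 × 0.358)) = 1.47 s.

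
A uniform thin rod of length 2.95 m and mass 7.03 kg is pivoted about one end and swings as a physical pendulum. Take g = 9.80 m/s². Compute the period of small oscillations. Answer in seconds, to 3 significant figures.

2.81 s

For a physical pendulum T = 2π√(I/(mgd)), with d = 1.475 m from pivot to centre of mass.
I_cm = mL²/12 = 7.03 × 2.95²/12 = 5.098 kg·m²; I = I_cm + md² = 5.098 + 7.03 × 1.475² = 20.39 kg·m².
T = 2π√(20.39/(7.03 × 9.80 × 1.475)) = 2.81 s.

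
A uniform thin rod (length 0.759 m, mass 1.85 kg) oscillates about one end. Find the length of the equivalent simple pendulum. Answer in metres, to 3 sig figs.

0.506 m

The equivalent simple-pendulum length is L_eq = I/(md), where I is about the pivot and d = 0.3795 m.
I_cm = (1/12)mL² = 0.08881 kg·m², so I = I_cm + md² = 0.08881 + 0.2664 = 0.3552 kg·m².
L_eq = 0.3552/(1.85 × 0.3795) = 0.506 m.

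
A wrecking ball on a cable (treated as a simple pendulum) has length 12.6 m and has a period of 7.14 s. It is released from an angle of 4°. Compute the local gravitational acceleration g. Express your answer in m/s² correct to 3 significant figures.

9.76 m/s²

From T = 2π√(L/g), g = 4π²L/T² = 4π² × 12.6/7.140² = 9.76 m/s².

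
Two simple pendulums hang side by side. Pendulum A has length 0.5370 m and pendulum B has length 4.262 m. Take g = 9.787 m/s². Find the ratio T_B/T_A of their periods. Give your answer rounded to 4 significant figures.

T ∝ √L, so T_B/T_A = √(L_B/L_A) = √(4.262/0.5370) = 2.817.

2.817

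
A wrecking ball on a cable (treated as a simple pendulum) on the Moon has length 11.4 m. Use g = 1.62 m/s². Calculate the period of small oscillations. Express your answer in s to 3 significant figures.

T = 2π√(L/g) = 2π√(11.4/1.62) = 2π × 2.653 = 16.7 s.

16.7 s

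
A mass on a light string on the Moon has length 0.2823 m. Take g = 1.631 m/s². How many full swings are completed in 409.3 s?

156

T = 2π√(L/g) = 2π√(0.2823/1.631) = 2.6140 s.
Number of complete oscillations = ⌊409.3/2.6140⌋ = ⌊156.58⌋ = 156.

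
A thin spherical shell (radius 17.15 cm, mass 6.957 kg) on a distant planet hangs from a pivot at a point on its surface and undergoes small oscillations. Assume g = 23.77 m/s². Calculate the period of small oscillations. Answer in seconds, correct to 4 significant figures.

0.6890 s

I_cm = (2/3)mr² = 0.13641 kg·m². The pivot is at distance d = 0.1715 m from the centre of mass.
By the parallel-axis theorem, I = I_cm + md² = 0.13641 + 0.20462 = 0.34104 kg·m².
T = 2π√(I/(mgd)) = 2π√(0.34104/(6.957 × 23.77 × 0.1715)) = 0.6890 s.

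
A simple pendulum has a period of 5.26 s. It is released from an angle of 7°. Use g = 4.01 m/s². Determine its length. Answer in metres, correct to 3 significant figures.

2.81 m

From T = 2π√(L/g), L = gT²/(4π²) = 4.01 × 5.260²/(4π²) = 2.81 m.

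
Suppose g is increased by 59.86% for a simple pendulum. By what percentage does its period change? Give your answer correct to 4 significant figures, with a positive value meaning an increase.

T ∝ 1/√g, so T'/T = 1/√(1.5986) = 0.79092.
Percentage change in T = (0.79092 − 1) × 100% = -20.91%.

-20.91%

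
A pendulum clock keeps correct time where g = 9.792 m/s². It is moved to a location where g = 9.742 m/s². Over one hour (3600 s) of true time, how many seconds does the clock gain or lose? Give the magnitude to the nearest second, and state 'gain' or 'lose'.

lose 9 s

The clock's period scales as T ∝ 1/√g, so T'/T = √(9.792/9.742) = 1.00256.
In 3600 s of true time the clock registers 3600/1.00256 = 3590.8 s, so it loses 9 s.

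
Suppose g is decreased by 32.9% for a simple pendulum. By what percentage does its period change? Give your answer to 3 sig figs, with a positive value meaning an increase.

T ∝ 1/√g, so T'/T = 1/√(0.6710) = 1.221.
Percentage change in T = (1.221 − 1) × 100% = 22.1%.

22.1%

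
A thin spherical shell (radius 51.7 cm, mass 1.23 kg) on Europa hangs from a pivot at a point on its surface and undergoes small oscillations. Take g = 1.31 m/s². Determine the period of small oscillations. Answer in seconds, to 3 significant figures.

5.10 s

I_cm = (2/3)mr² = 0.2192 kg·m². The pivot is at distance d = 0.517 m from the centre of mass.
By the parallel-axis theorem, I = I_cm + md² = 0.2192 + 0.3288 = 0.5479 kg·m².
T = 2π√(I/(mgd)) = 2π√(0.5479/(1.23 × 1.31 × 0.517)) = 5.10 s.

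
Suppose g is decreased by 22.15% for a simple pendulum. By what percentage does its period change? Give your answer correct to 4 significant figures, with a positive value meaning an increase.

T ∝ 1/√g, so T'/T = 1/√(0.77850) = 1.1334.
Percentage change in T = (1.1334 − 1) × 100% = 13.34%.

13.34%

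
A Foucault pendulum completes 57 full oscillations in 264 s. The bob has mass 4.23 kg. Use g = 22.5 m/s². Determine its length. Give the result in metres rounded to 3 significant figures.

12.2 m

T = 264/57 = 4.632 s.
From T = 2π√(L/g), L = gT²/(4π²) = 22.5 × 4.632²/(4π²) = 12.2 m.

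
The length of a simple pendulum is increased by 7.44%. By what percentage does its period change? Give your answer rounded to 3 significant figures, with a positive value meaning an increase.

3.65%

T ∝ √L, so T'/T = √(1.074) = 1.037.
Percentage change in T = (1.037 − 1) × 100% = 3.65%.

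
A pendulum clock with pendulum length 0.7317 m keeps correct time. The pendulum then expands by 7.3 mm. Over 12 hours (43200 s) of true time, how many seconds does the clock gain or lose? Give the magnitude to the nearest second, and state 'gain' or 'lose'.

T ∝ √L, so T'/T = √(0.73900/0.7317) = 1.00498.
In 43200 s of true time the clock registers 43200/1.00498 = 42986.1 s, so it loses 214 s.

lose 214 s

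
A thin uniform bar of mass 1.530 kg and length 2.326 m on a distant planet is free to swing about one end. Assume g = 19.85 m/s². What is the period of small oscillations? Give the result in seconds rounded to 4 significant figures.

1.756 s

For a physical pendulum T = 2π√(I/(mgd)), with d = 1.1630 m from pivot to centre of mass.
I_cm = mL²/12 = 1.530 × 2.326²/12 = 0.68981 kg·m²; I = I_cm + md² = 0.68981 + 1.530 × 1.1630² = 2.7592 kg·m².
T = 2π√(2.7592/(1.530 × 19.85 × 1.1630)) = 1.756 s.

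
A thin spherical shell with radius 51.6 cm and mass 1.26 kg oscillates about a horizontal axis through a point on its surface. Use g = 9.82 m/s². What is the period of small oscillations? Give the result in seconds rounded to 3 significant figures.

1.86 s

I_cm = (2/3)mr² = 0.2237 kg·m². The pivot is at distance d = 0.516 m from the centre of mass.
By the parallel-axis theorem, I = I_cm + md² = 0.2237 + 0.3355 = 0.5591 kg·m².
T = 2π√(I/(mgd)) = 2π√(0.5591/(1.26 × 9.82 × 0.516)) = 1.86 s.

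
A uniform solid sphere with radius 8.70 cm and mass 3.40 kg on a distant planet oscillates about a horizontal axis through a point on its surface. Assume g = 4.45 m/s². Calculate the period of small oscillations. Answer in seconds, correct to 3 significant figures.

I_cm = (2/5)mr² = 0.01029 kg·m². The pivot is at distance d = 0.0870 m from the centre of mass.
By the parallel-axis theorem, I = I_cm + md² = 0.01029 + 0.02573 = 0.03603 kg·m².
T = 2π√(I/(mgd)) = 2π√(0.03603/(3.40 × 4.45 × 0.0870)) = 1.04 s.

1.04 s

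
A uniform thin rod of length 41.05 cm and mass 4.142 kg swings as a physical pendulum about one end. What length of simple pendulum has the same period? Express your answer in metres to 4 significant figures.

0.2737 m

The equivalent simple-pendulum length is L_eq = I/(md), where I is about the pivot and d = 0.20525 m.
I_cm = (1/12)mL² = 0.058164 kg·m², so I = I_cm + md² = 0.058164 + 0.17449 = 0.23266 kg·m².
L_eq = 0.23266/(4.142 × 0.20525) = 0.2737 m.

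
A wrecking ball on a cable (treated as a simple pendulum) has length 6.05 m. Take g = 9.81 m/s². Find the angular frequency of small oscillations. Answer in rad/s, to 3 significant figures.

ω = √(g/L) = √(9.81/6.05) = 1.27 rad/s.

1.27 rad/s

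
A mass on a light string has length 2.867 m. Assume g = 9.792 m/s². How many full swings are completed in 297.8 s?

T = 2π√(L/g) = 2π√(2.867/9.792) = 3.3998 s.
Number of complete oscillations = ⌊297.8/3.3998⌋ = ⌊87.592⌋ = 87.

87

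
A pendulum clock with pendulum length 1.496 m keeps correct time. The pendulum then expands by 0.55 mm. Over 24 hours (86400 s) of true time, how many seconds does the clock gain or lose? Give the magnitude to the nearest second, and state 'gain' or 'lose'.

lose 16 s

T ∝ √L, so T'/T = √(1.49655/1.496) = 1.00018.
In 86400 s of true time the clock registers 86400/1.00018 = 86384.1 s, so it loses 16 s.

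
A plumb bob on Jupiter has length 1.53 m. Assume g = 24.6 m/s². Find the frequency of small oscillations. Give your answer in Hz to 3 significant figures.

T = 2π√(L/g) = 2π√(1.53/24.6) = 1.567 s, so f = 1/T = 0.638 Hz.

0.638 Hz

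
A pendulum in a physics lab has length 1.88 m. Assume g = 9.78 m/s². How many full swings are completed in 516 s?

T = 2π√(L/g) = 2π√(1.88/9.78) = 2.755 s.
Number of complete oscillations = ⌊516/2.755⌋ = ⌊187.3⌋ = 187.

187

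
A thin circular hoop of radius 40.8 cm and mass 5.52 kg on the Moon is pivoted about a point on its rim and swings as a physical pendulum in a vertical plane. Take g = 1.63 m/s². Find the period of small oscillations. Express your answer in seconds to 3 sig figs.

4.45 s

I_cm = mr² = 0.9189 kg·m². The pivot is at distance d = 0.408 m from the centre of mass.
By the parallel-axis theorem, I = I_cm + md² = 0.9189 + 0.9189 = 1.838 kg·m².
T = 2π√(I/(mgd)) = 2π√(1.838/(5.52 × 1.63 × 0.408)) = 4.45 s.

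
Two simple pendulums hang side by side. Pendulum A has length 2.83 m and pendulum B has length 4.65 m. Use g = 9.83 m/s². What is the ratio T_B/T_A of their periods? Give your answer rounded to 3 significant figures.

1.28

T ∝ √L, so T_B/T_A = √(L_B/L_A) = √(4.65/2.83) = 1.28.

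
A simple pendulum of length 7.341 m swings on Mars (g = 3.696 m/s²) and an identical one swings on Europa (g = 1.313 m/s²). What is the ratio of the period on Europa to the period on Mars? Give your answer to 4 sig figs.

1.678

T ∝ 1/√g, so T₂/T₁ = √(g₁/g₂) = √(3.696/1.313) = 1.678.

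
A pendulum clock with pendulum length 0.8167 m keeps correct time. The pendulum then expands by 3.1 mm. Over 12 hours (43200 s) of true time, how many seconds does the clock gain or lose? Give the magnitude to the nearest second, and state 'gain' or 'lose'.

T ∝ √L, so T'/T = √(0.81980/0.8167) = 1.00190.
In 43200 s of true time the clock registers 43200/1.00190 = 43118.2 s, so it loses 82 s.

lose 82 s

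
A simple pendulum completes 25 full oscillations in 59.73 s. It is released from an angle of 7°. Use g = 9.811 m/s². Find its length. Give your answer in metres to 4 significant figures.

T = 59.73/25 = 2.3892 s.
From T = 2π√(L/g), L = gT²/(4π²) = 9.811 × 2.3892²/(4π²) = 1.419 m.

1.419 m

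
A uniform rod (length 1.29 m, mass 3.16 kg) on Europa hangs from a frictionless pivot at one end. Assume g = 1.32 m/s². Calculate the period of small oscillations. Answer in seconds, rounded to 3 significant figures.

For a physical pendulum T = 2π√(I/(mgd)), with d = 0.6450 m from pivot to centre of mass.
I_cm = mL²/12 = 3.16 × 1.29²/12 = 0.4382 kg·m²; I = I_cm + md² = 0.4382 + 3.16 × 0.6450² = 1.753 kg·m².
T = 2π√(1.753/(3.16 × 1.32 × 0.6450)) = 5.07 s.

5.07 s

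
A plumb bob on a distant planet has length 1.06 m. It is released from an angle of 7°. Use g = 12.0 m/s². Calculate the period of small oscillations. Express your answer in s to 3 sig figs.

1.87 s

T = 2π√(L/g) = 2π√(1.06/12.0) = 2π × 0.2972 = 1.87 s.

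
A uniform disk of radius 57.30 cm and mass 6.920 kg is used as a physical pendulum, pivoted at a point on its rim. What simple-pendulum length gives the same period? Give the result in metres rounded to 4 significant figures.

The equivalent simple-pendulum length is L_eq = I/(md), where I is about the pivot and d = 0.57300 m.
I_cm = ½mR² = 1.1360 kg·m², so I = I_cm + md² = 1.1360 + 2.2720 = 3.4081 kg·m².
L_eq = 3.4081/(6.920 × 0.57300) = 0.8595 m.

0.8595 m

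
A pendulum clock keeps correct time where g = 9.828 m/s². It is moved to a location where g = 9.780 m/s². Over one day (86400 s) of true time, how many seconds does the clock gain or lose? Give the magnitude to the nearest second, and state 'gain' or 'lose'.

The clock's period scales as T ∝ 1/√g, so T'/T = √(9.828/9.780) = 1.00245.
In 86400 s of true time the clock registers 86400/1.00245 = 86188.8 s, so it loses 211 s.

lose 211 s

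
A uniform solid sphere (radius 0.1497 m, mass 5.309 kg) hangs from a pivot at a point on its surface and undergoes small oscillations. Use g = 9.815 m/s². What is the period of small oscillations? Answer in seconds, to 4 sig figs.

0.9181 s

I_cm = (2/5)mr² = 0.047590 kg·m². The pivot is at distance d = 0.1497 m from the centre of mass.
By the parallel-axis theorem, I = I_cm + md² = 0.047590 + 0.11898 = 0.16657 kg·m².
T = 2π√(I/(mgd)) = 2π√(0.16657/(5.309 × 9.815 × 0.1497)) = 0.9181 s.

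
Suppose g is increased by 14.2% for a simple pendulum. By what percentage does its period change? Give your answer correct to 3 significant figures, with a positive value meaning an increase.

T ∝ 1/√g, so T'/T = 1/√(1.142) = 0.9358.
Percentage change in T = (0.9358 − 1) × 100% = -6.42%.

-6.42%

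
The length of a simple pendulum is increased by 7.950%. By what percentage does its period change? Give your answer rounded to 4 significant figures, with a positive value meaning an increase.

T ∝ √L, so T'/T = √(1.0795) = 1.0390.
Percentage change in T = (1.0390 − 1) × 100% = 3.899%.

3.899%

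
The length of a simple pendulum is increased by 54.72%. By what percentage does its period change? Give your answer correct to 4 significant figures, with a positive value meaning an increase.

24.39%

T ∝ √L, so T'/T = √(1.5472) = 1.2439.
Percentage change in T = (1.2439 − 1) × 100% = 24.39%.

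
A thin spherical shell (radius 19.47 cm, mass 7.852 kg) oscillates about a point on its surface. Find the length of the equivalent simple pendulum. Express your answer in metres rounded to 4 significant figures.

The equivalent simple-pendulum length is L_eq = I/(md), where I is about the pivot and d = 0.19470 m.
I_cm = (2/3)mR² = 0.19844 kg·m², so I = I_cm + md² = 0.19844 + 0.29765 = 0.49609 kg·m².
L_eq = 0.49609/(7.852 × 0.19470) = 0.3245 m.

0.3245 m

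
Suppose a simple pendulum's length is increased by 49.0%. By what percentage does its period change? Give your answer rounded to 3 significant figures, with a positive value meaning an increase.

22.1%

T ∝ √L, so T'/T = √(1.490) = 1.221.
Percentage change in T = (1.221 − 1) × 100% = 22.1%.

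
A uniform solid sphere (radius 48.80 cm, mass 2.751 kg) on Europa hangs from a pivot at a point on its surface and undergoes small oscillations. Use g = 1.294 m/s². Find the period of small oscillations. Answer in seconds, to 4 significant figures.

I_cm = (2/5)mr² = 0.26205 kg·m². The pivot is at distance d = 0.4880 m from the centre of mass.
By the parallel-axis theorem, I = I_cm + md² = 0.26205 + 0.65513 = 0.91719 kg·m².
T = 2π√(I/(mgd)) = 2π√(0.91719/(2.751 × 1.294 × 0.4880)) = 4.565 s.

4.565 s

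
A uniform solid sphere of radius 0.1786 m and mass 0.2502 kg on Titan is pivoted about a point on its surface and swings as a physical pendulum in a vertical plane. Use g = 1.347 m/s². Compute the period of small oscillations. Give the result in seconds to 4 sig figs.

I_cm = (2/5)mr² = 0.0031923 kg·m². The pivot is at distance d = 0.1786 m from the centre of mass.
By the parallel-axis theorem, I = I_cm + md² = 0.0031923 + 0.0079809 = 0.011173 kg·m².
T = 2π√(I/(mgd)) = 2π√(0.011173/(0.2502 × 1.347 × 0.1786)) = 2.707 s.

2.707 s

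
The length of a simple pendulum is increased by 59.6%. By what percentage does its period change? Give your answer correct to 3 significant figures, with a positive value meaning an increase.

26.3%

T ∝ √L, so T'/T = √(1.596) = 1.263.
Percentage change in T = (1.263 − 1) × 100% = 26.3%.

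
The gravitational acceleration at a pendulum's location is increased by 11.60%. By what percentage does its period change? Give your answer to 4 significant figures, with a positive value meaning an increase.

T ∝ 1/√g, so T'/T = 1/√(1.1160) = 0.94660.
Percentage change in T = (0.94660 − 1) × 100% = -5.340%.

-5.340%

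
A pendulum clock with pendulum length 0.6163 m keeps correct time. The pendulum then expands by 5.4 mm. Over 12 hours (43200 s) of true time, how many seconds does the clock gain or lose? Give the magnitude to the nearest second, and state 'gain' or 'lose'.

T ∝ √L, so T'/T = √(0.62170/0.6163) = 1.00437.
In 43200 s of true time the clock registers 43200/1.00437 = 43012.0 s, so it loses 188 s.

lose 188 s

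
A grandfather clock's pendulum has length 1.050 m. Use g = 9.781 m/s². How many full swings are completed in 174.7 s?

84

T = 2π√(L/g) = 2π√(1.050/9.781) = 2.0587 s.
Number of complete oscillations = ⌊174.7/2.0587⌋ = ⌊84.861⌋ = 84.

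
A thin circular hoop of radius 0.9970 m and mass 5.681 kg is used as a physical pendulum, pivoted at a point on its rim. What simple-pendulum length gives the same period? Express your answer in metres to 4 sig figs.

1.994 m

The equivalent simple-pendulum length is L_eq = I/(md), where I is about the pivot and d = 0.99700 m.
I_cm = mR² = 5.6470 kg·m², so I = I_cm + md² = 5.6470 + 5.6470 = 11.294 kg·m².
L_eq = 11.294/(5.681 × 0.99700) = 1.994 m.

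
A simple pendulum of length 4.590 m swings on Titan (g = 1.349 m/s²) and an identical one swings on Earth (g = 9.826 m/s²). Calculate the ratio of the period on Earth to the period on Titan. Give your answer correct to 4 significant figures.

T ∝ 1/√g, so T₂/T₁ = √(g₁/g₂) = √(1.349/9.826) = 0.3705.

0.3705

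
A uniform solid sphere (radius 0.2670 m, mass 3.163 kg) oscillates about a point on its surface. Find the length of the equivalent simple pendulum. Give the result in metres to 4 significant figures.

The equivalent simple-pendulum length is L_eq = I/(md), where I is about the pivot and d = 0.26700 m.
I_cm = (2/5)mR² = 0.090195 kg·m², so I = I_cm + md² = 0.090195 + 0.22549 = 0.31568 kg·m².
L_eq = 0.31568/(3.163 × 0.26700) = 0.3738 m.

0.3738 m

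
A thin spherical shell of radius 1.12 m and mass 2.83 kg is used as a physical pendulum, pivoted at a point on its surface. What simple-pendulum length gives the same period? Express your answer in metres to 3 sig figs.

The equivalent simple-pendulum length is L_eq = I/(md), where I is about the pivot and d = 1.120 m.
I_cm = (2/3)mR² = 2.367 kg·m², so I = I_cm + md² = 2.367 + 3.550 = 5.917 kg·m².
L_eq = 5.917/(2.83 × 1.120) = 1.87 m.

1.87 m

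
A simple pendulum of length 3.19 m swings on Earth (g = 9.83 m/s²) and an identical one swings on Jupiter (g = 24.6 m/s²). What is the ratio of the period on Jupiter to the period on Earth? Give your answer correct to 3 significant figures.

0.632

T ∝ 1/√g, so T₂/T₁ = √(g₁/g₂) = √(9.83/24.6) = 0.632.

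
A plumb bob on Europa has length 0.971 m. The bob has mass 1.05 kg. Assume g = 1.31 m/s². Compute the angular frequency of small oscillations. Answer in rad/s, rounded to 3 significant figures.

1.16 rad/s

ω = √(g/L) = √(1.31/0.971) = 1.16 rad/s.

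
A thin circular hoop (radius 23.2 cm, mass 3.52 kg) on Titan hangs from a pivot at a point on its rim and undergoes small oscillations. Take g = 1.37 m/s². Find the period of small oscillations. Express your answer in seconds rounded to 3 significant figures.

3.66 s

I_cm = mr² = 0.1895 kg·m². The pivot is at distance d = 0.232 m from the centre of mass.
By the parallel-axis theorem, I = I_cm + md² = 0.1895 + 0.1895 = 0.3789 kg·m².
T = 2π√(I/(mgd)) = 2π√(0.3789/(3.52 × 1.37 × 0.232)) = 3.66 s.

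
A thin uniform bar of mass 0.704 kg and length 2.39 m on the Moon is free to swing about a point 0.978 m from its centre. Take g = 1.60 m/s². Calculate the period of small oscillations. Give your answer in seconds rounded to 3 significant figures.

6.01 s

For a physical pendulum T = 2π√(I/(mgd)), with d = 0.9780 m from pivot to centre of mass.
I_cm = mL²/12 = 0.704 × 2.39²/12 = 0.3351 kg·m²; I = I_cm + md² = 0.3351 + 0.704 × 0.9780² = 1.008 kg·m².
T = 2π√(1.008/(0.704 × 1.60 × 0.9780)) = 6.01 s.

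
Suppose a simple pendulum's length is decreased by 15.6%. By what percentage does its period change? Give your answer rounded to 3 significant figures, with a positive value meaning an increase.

T ∝ √L, so T'/T = √(0.8440) = 0.9187.
Percentage change in T = (0.9187 − 1) × 100% = -8.13%.

-8.13%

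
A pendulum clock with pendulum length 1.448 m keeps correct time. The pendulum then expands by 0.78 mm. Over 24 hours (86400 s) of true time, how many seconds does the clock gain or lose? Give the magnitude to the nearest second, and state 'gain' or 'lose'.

lose 23 s

T ∝ √L, so T'/T = √(1.44878/1.448) = 1.00027.
In 86400 s of true time the clock registers 86400/1.00027 = 86376.7 s, so it loses 23 s.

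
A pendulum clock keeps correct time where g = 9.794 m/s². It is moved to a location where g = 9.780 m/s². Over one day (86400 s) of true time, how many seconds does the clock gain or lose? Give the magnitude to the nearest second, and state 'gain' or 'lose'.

The clock's period scales as T ∝ 1/√g, so T'/T = √(9.794/9.780) = 1.00072.
In 86400 s of true time the clock registers 86400/1.00072 = 86338.2 s, so it loses 62 s.

lose 62 s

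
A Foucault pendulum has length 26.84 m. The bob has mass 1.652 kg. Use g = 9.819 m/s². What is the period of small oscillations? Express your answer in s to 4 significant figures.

10.39 s

T = 2π√(L/g) = 2π√(26.84/9.819) = 2π × 1.6533 = 10.39 s.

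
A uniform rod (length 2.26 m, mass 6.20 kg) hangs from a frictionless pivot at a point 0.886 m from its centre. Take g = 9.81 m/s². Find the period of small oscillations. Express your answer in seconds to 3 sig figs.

For a physical pendulum T = 2π√(I/(mgd)), with d = 0.8860 m from pivot to centre of mass.
I_cm = mL²/12 = 6.20 × 2.26²/12 = 2.639 kg·m²; I = I_cm + md² = 2.639 + 6.20 × 0.8860² = 7.506 kg·m².
T = 2π√(7.506/(6.20 × 9.81 × 0.8860)) = 2.34 s.

2.34 s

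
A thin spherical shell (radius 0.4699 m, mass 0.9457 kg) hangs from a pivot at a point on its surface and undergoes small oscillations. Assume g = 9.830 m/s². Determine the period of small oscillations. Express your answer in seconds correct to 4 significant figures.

1.773 s

I_cm = (2/3)mr² = 0.13921 kg·m². The pivot is at distance d = 0.4699 m from the centre of mass.
By the parallel-axis theorem, I = I_cm + md² = 0.13921 + 0.20882 = 0.34803 kg·m².
T = 2π√(I/(mgd)) = 2π√(0.34803/(0.9457 × 9.830 × 0.4699)) = 1.773 s.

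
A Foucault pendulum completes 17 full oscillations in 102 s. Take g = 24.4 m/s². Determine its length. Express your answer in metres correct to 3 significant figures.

22.3 m

T = 102/17 = 6.000 s.
From T = 2π√(L/g), L = gT²/(4π²) = 24.4 × 6.000²/(4π²) = 22.3 m.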